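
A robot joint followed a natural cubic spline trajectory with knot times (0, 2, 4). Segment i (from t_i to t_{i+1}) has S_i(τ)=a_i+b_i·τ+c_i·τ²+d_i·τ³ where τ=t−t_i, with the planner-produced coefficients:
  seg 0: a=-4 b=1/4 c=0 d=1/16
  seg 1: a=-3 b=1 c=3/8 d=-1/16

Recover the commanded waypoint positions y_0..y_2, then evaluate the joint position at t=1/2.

y_0=-4 y_1=-3 y_2=0
S(1/2) = -495/128

y_0 = S_0(0) = a_0 = -4
y_1 = S_1(0) = a_1 = -3
y_2 = S_1(2) = 0
t_q=1/2 is in segment 0 (τ=1/2); S_0(τ)=-495/128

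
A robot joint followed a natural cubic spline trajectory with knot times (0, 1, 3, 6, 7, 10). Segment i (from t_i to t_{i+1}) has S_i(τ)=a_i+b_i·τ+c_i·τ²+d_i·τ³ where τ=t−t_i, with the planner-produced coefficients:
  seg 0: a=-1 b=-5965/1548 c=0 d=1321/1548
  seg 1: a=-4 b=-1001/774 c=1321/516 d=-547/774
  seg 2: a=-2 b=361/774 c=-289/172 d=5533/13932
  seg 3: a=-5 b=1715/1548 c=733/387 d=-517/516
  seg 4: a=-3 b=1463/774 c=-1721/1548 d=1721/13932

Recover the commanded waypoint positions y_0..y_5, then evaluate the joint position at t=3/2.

y_0=-1 y_1=-4 y_2=-2 y_3=-5 y_4=-3 y_5=-4
S(3/2) = -2113/516

y_0 = S_0(0) = a_0 = -1
y_1 = S_1(0) = a_1 = -4
y_2 = S_2(0) = a_2 = -2
y_3 = S_3(0) = a_3 = -5
y_4 = S_4(0) = a_4 = -3
y_5 = S_4(3) = -4
t_q=3/2 is in segment 1 (τ=1/2); S_1(τ)=-2113/516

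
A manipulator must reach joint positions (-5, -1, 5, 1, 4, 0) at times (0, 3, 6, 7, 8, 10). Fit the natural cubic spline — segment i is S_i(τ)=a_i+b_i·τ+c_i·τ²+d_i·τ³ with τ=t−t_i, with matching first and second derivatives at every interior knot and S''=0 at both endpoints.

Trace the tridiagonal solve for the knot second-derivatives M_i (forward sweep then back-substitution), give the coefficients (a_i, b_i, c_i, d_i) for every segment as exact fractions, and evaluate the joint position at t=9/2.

Δ: Δ0=4/3, Δ1=2, Δ2=-4, Δ3=3, Δ4=-2
row 1: diag=12, rhs=4; c'=1/4, d'=1/3
row 2: denom=8−3·1/4=29/4; d'=(-36−3·1/3)/(29/4)=-148/29
row 3: denom=4−1·4/29=112/29; d'=(42−1·-148/29)/(112/29)=683/56
row 4: denom=6−1·29/112=643/112; d'=(-30−1·683/56)/(643/112)=-4726/643
back: M4=-4726/643
back: M3=683/56−29/112·-4726/643=9066/643
back: M2=-148/29−4/29·9066/643=-4532/643
back: M1=1/3−1/4·-4532/643=4042/1929
M: M0=0, M1=4042/1929, M2=-4532/643, M3=9066/643, M4=-4726/643, M5=0
seg 0: a=-5, c=M0/2=0, d=(M1−M0)/(6·3)=2021/17361, b=Δ0−h0·(2M0+M1)/6=551/1929
seg 1: a=-1, c=M1/2=2021/1929, d=(M2−M1)/(6·3)=-8819/17361, b=Δ1−h1·(2M1+M2)/6=6614/1929
seg 2: a=5, c=M2/2=-2266/643, d=(M3−M2)/(6·1)=6799/1929, b=Δ2−h2·(2M2+M3)/6=-7717/1929
seg 3: a=1, c=M3/2=4533/643, d=(M4−M3)/(6·1)=-6896/1929, b=Δ3−h3·(2M3+M4)/6=-916/1929
seg 4: a=4, c=M4/2=-2363/643, d=(M5−M4)/(6·2)=2363/3858, b=Δ4−h4·(2M4+M5)/6=5594/1929
t_q=9/2 → seg 1, τ=3/2; S=-1+6614/1929·τ+2021/1929·τ²+-8819/17361·τ³=24619/5144

  seg 0: a=-5 b=551/1929 c=0 d=2021/17361
  seg 1: a=-1 b=6614/1929 c=2021/1929 d=-8819/17361
  seg 2: a=5 b=-7717/1929 c=-2266/643 d=6799/1929
  seg 3: a=1 b=-916/1929 c=4533/643 d=-6896/1929
  seg 4: a=4 b=5594/1929 c=-2363/643 d=2363/3858
S(9/2) = 24619/5144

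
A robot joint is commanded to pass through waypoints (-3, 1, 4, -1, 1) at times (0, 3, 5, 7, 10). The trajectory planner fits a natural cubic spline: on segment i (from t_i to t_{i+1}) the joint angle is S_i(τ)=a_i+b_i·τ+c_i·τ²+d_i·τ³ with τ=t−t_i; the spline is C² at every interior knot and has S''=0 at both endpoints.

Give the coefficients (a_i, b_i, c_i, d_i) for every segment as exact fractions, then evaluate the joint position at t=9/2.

  seg 0: a=-3 b=161/180 c=0 d=79/1620
  seg 1: a=1 b=199/90 c=79/180 d=-143/360
  seg 2: a=4 b=-4/5 c=-35/18 d=197/360
  seg 3: a=-1 b=-181/90 c=241/180 d=-241/1620
S(9/2) = 761/192

Δ: Δ0=4/3, Δ1=3/2, Δ2=-5/2, Δ3=2/3
row 1: diag=10, rhs=1; c'=1/5, d'=1/10
row 2: denom=8−2·1/5=38/5; d'=(-24−2·1/10)/(38/5)=-121/38
row 3: denom=10−2·5/19=180/19; d'=(19−2·-121/38)/(180/19)=241/90
back: M3=241/90
back: M2=-121/38−5/19·241/90=-35/9
back: M1=1/10−1/5·-35/9=79/90
M: M0=0, M1=79/90, M2=-35/9, M3=241/90, M4=0
seg 0: a=-3, c=M0/2=0, d=(M1−M0)/(6·3)=79/1620, b=Δ0−h0·(2M0+M1)/6=161/180
seg 1: a=1, c=M1/2=79/180, d=(M2−M1)/(6·2)=-143/360, b=Δ1−h1·(2M1+M2)/6=199/90
seg 2: a=4, c=M2/2=-35/18, d=(M3−M2)/(6·2)=197/360, b=Δ2−h2·(2M2+M3)/6=-4/5
seg 3: a=-1, c=M3/2=241/180, d=(M4−M3)/(6·3)=-241/1620, b=Δ3−h3·(2M3+M4)/6=-181/90
t_q=9/2 → seg 1, τ=3/2; S=1+199/90·τ+79/180·τ²+-143/360·τ³=761/192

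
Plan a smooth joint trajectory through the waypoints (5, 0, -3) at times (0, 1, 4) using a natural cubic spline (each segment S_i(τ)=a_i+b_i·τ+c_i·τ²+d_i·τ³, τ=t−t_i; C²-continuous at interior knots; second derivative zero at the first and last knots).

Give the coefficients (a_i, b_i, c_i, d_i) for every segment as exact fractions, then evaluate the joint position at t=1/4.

  seg 0: a=5 b=-11/2 c=0 d=1/2
  seg 1: a=0 b=-4 c=3/2 d=-1/6
S(1/4) = 465/128

Δ: Δ0=-5, Δ1=-1
row 1: diag=8, rhs=24; c'=3/8, d'=3
back: M1=3
M: M0=0, M1=3, M2=0
seg 0: a=5, c=M0/2=0, d=(M1−M0)/(6·1)=1/2, b=Δ0−h0·(2M0+M1)/6=-11/2
seg 1: a=0, c=M1/2=3/2, d=(M2−M1)/(6·3)=-1/6, b=Δ1−h1·(2M1+M2)/6=-4
t_q=1/4 → seg 0, τ=1/4; S=5+-11/2·τ+0·τ²+1/2·τ³=465/128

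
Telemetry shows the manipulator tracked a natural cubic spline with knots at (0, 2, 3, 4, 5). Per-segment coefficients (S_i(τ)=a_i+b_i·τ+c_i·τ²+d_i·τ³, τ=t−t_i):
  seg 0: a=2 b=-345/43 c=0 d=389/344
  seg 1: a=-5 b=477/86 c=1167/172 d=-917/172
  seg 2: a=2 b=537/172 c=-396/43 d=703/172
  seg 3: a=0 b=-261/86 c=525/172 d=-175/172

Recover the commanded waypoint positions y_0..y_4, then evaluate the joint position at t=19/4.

y_0 = S_0(0) = a_0 = 2
y_1 = S_1(0) = a_1 = -5
y_2 = S_2(0) = a_2 = 2
y_3 = S_3(0) = a_3 = 0
y_4 = S_3(1) = -1
t_q=19/4 is in segment 3 (τ=3/4); S_3(τ)=-10881/11008

y_0=2 y_1=-5 y_2=2 y_3=0 y_4=-1
S(19/4) = -10881/11008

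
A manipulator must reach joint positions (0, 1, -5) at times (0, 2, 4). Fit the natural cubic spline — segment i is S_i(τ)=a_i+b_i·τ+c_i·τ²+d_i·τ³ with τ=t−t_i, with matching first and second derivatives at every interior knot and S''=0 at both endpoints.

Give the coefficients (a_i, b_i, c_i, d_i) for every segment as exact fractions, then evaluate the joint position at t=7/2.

  seg 0: a=0 b=11/8 c=0 d=-7/32
  seg 1: a=1 b=-5/4 c=-21/16 d=7/32
S(7/2) = -791/256

Δ: Δ0=1/2, Δ1=-3
row 1: diag=8, rhs=-21; c'=1/4, d'=-21/8
back: M1=-21/8
M: M0=0, M1=-21/8, M2=0
seg 0: a=0, c=M0/2=0, d=(M1−M0)/(6·2)=-7/32, b=Δ0−h0·(2M0+M1)/6=11/8
seg 1: a=1, c=M1/2=-21/16, d=(M2−M1)/(6·2)=7/32, b=Δ1−h1·(2M1+M2)/6=-5/4
t_q=7/2 → seg 1, τ=3/2; S=1+-5/4·τ+-21/16·τ²+7/32·τ³=-791/256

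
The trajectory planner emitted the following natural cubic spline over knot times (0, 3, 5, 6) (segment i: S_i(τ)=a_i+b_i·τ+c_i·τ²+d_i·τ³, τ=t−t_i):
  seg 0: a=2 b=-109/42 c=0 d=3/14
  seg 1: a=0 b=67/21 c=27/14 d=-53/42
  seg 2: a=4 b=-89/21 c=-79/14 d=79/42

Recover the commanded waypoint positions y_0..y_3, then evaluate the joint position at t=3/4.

y_0 = S_0(0) = a_0 = 2
y_1 = S_1(0) = a_1 = 0
y_2 = S_2(0) = a_2 = 4
y_3 = S_2(1) = -4
t_q=3/4 is in segment 0 (τ=3/4); S_0(τ)=129/896

y_0=2 y_1=0 y_2=4 y_3=-4
S(3/4) = 129/896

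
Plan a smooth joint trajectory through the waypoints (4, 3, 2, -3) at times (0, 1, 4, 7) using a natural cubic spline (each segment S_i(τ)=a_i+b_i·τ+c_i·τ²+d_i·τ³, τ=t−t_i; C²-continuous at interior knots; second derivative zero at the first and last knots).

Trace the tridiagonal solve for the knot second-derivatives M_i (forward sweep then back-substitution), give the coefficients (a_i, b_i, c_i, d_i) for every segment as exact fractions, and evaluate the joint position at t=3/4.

Δ: Δ0=-1, Δ1=-1/3, Δ2=-5/3
row 1: diag=8, rhs=4; c'=3/8, d'=1/2
row 2: denom=12−3·3/8=87/8; d'=(-8−3·1/2)/(87/8)=-76/87
back: M2=-76/87
back: M1=1/2−3/8·-76/87=24/29
M: M0=0, M1=24/29, M2=-76/87, M3=0
seg 0: a=4, c=M0/2=0, d=(M1−M0)/(6·1)=4/29, b=Δ0−h0·(2M0+M1)/6=-33/29
seg 1: a=3, c=M1/2=12/29, d=(M2−M1)/(6·3)=-74/783, b=Δ1−h1·(2M1+M2)/6=-21/29
seg 2: a=2, c=M2/2=-38/87, d=(M3−M2)/(6·3)=38/783, b=Δ2−h2·(2M2+M3)/6=-23/29
t_q=3/4 → seg 0, τ=3/4; S=4+-33/29·τ+0·τ²+4/29·τ³=1487/464

  seg 0: a=4 b=-33/29 c=0 d=4/29
  seg 1: a=3 b=-21/29 c=12/29 d=-74/783
  seg 2: a=2 b=-23/29 c=-38/87 d=38/783
S(3/4) = 1487/464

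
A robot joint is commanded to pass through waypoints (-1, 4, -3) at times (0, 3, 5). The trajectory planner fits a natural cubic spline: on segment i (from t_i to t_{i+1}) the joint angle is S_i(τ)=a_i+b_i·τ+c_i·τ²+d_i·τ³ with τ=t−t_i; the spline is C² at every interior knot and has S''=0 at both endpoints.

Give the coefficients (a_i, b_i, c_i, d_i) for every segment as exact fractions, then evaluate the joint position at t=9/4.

  seg 0: a=-1 b=193/60 c=0 d=-31/180
  seg 1: a=4 b=-43/30 c=-31/20 d=31/120
S(9/4) = 5473/1280

Δ: Δ0=5/3, Δ1=-7/2
row 1: diag=10, rhs=-31; c'=1/5, d'=-31/10
back: M1=-31/10
M: M0=0, M1=-31/10, M2=0
seg 0: a=-1, c=M0/2=0, d=(M1−M0)/(6·3)=-31/180, b=Δ0−h0·(2M0+M1)/6=193/60
seg 1: a=4, c=M1/2=-31/20, d=(M2−M1)/(6·2)=31/120, b=Δ1−h1·(2M1+M2)/6=-43/30
t_q=9/4 → seg 0, τ=9/4; S=-1+193/60·τ+0·τ²+-31/180·τ³=5473/1280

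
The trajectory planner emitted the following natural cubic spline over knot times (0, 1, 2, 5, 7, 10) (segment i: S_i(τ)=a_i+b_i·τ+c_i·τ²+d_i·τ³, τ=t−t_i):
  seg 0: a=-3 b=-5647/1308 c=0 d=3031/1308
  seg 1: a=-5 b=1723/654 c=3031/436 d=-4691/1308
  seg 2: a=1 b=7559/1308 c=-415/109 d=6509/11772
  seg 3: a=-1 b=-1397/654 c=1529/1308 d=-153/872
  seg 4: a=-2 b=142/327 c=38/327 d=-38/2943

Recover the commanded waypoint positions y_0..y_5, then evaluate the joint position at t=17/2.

y_0=-3 y_1=-5 y_2=1 y_3=-1 y_4=-2 y_5=0
S(17/2) = -493/436

y_0 = S_0(0) = a_0 = -3
y_1 = S_1(0) = a_1 = -5
y_2 = S_2(0) = a_2 = 1
y_3 = S_3(0) = a_3 = -1
y_4 = S_4(0) = a_4 = -2
y_5 = S_4(3) = 0
t_q=17/2 is in segment 4 (τ=3/2); S_4(τ)=-493/436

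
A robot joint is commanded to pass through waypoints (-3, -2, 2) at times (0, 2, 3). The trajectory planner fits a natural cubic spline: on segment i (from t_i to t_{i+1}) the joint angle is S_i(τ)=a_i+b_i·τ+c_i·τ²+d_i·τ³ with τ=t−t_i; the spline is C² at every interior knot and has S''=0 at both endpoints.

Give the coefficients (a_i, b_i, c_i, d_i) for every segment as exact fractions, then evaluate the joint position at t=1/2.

Δ: Δ0=1/2, Δ1=4
row 1: diag=6, rhs=21; c'=1/6, d'=7/2
back: M1=7/2
M: M0=0, M1=7/2, M2=0
seg 0: a=-3, c=M0/2=0, d=(M1−M0)/(6·2)=7/24, b=Δ0−h0·(2M0+M1)/6=-2/3
seg 1: a=-2, c=M1/2=7/4, d=(M2−M1)/(6·1)=-7/12, b=Δ1−h1·(2M1+M2)/6=17/6
t_q=1/2 → seg 0, τ=1/2; S=-3+-2/3·τ+0·τ²+7/24·τ³=-211/64

  seg 0: a=-3 b=-2/3 c=0 d=7/24
  seg 1: a=-2 b=17/6 c=7/4 d=-7/12
S(1/2) = -211/64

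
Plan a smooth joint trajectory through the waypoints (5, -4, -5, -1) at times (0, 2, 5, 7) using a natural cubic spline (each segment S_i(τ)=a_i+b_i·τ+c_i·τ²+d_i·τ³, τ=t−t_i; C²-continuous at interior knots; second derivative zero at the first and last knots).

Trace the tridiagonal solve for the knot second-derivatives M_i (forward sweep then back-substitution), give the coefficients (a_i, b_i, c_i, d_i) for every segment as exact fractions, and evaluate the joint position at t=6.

Δ: Δ0=-9/2, Δ1=-1/3, Δ2=2
row 1: diag=10, rhs=25; c'=3/10, d'=5/2
row 2: denom=10−3·3/10=91/10; d'=(14−3·5/2)/(91/10)=5/7
back: M2=5/7
back: M1=5/2−3/10·5/7=16/7
M: M0=0, M1=16/7, M2=5/7, M3=0
seg 0: a=5, c=M0/2=0, d=(M1−M0)/(6·2)=4/21, b=Δ0−h0·(2M0+M1)/6=-221/42
seg 1: a=-4, c=M1/2=8/7, d=(M2−M1)/(6·3)=-11/126, b=Δ1−h1·(2M1+M2)/6=-125/42
seg 2: a=-5, c=M2/2=5/14, d=(M3−M2)/(6·2)=-5/84, b=Δ2−h2·(2M2+M3)/6=32/21
t_q=6 → seg 2, τ=1; S=-5+32/21·τ+5/14·τ²+-5/84·τ³=-89/28

  seg 0: a=5 b=-221/42 c=0 d=4/21
  seg 1: a=-4 b=-125/42 c=8/7 d=-11/126
  seg 2: a=-5 b=32/21 c=5/14 d=-5/84
S(6) = -89/28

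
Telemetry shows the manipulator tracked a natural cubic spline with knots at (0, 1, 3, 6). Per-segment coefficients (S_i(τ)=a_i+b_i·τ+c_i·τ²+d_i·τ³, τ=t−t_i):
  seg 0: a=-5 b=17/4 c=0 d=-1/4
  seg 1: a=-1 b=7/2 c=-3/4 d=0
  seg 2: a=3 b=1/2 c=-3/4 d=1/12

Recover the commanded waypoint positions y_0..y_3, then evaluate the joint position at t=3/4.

y_0=-5 y_1=-1 y_2=3 y_3=0
S(3/4) = -491/256

y_0 = S_0(0) = a_0 = -5
y_1 = S_1(0) = a_1 = -1
y_2 = S_2(0) = a_2 = 3
y_3 = S_2(3) = 0
t_q=3/4 is in segment 0 (τ=3/4); S_0(τ)=-491/256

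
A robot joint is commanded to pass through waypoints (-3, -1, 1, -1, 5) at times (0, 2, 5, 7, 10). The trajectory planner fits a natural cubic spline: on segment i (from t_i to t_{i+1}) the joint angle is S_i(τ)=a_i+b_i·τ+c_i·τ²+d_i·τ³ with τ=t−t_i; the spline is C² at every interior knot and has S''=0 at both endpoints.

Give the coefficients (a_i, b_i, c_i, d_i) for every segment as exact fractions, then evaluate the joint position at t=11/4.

Δ: Δ0=1, Δ1=2/3, Δ2=-1, Δ3=2
row 1: diag=10, rhs=-2; c'=3/10, d'=-1/5
row 2: denom=10−3·3/10=91/10; d'=(-10−3·-1/5)/(91/10)=-94/91
row 3: denom=10−2·20/91=870/91; d'=(18−2·-94/91)/(870/91)=913/435
back: M3=913/435
back: M2=-94/91−20/91·913/435=-130/87
back: M1=-1/5−3/10·-130/87=36/145
M: M0=0, M1=36/145, M2=-130/87, M3=913/435, M4=0
seg 0: a=-3, c=M0/2=0, d=(M1−M0)/(6·2)=3/145, b=Δ0−h0·(2M0+M1)/6=133/145
seg 1: a=-1, c=M1/2=18/145, d=(M2−M1)/(6·3)=-379/3915, b=Δ1−h1·(2M1+M2)/6=169/145
seg 2: a=1, c=M2/2=-65/87, d=(M3−M2)/(6·2)=521/1740, b=Δ2−h2·(2M2+M3)/6=-102/145
seg 3: a=-1, c=M3/2=913/870, d=(M4−M3)/(6·3)=-913/7830, b=Δ3−h3·(2M3+M4)/6=-43/435
t_q=11/4 → seg 1, τ=3/4; S=-1+169/145·τ+18/145·τ²+-379/3915·τ³=-31/320

  seg 0: a=-3 b=133/145 c=0 d=3/145
  seg 1: a=-1 b=169/145 c=18/145 d=-379/3915
  seg 2: a=1 b=-102/145 c=-65/87 d=521/1740
  seg 3: a=-1 b=-43/435 c=913/870 d=-913/7830
S(11/4) = -31/320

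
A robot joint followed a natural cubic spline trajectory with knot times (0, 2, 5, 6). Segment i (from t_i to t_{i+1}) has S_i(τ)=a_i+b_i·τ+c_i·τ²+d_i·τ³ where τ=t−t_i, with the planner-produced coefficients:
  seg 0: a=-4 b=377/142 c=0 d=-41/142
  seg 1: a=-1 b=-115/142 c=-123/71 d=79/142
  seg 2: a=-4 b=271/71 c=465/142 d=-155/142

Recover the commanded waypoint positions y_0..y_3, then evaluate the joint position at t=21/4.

y_0 = S_0(0) = a_0 = -4
y_1 = S_1(0) = a_1 = -1
y_2 = S_2(0) = a_2 = -4
y_3 = S_2(1) = 2
t_q=21/4 is in segment 2 (τ=1/4); S_2(τ)=-25975/9088

y_0=-4 y_1=-1 y_2=-4 y_3=2
S(21/4) = -25975/9088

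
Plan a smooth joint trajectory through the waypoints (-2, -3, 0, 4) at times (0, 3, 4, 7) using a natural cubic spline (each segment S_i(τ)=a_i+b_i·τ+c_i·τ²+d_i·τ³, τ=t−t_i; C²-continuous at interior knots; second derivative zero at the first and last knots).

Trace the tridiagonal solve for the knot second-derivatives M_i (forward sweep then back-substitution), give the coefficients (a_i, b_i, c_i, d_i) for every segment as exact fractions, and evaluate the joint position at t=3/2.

Δ: Δ0=-1/3, Δ1=3, Δ2=4/3
row 1: diag=8, rhs=20; c'=1/8, d'=5/2
row 2: denom=8−1·1/8=63/8; d'=(-10−1·5/2)/(63/8)=-100/63
back: M2=-100/63
back: M1=5/2−1/8·-100/63=170/63
M: M0=0, M1=170/63, M2=-100/63, M3=0
seg 0: a=-2, c=M0/2=0, d=(M1−M0)/(6·3)=85/567, b=Δ0−h0·(2M0+M1)/6=-106/63
seg 1: a=-3, c=M1/2=85/63, d=(M2−M1)/(6·1)=-5/7, b=Δ1−h1·(2M1+M2)/6=149/63
seg 2: a=0, c=M2/2=-50/63, d=(M3−M2)/(6·3)=50/567, b=Δ2−h2·(2M2+M3)/6=184/63
t_q=3/2 → seg 0, τ=3/2; S=-2+-106/63·τ+0·τ²+85/567·τ³=-225/56

  seg 0: a=-2 b=-106/63 c=0 d=85/567
  seg 1: a=-3 b=149/63 c=85/63 d=-5/7
  seg 2: a=0 b=184/63 c=-50/63 d=50/567
S(3/2) = -225/56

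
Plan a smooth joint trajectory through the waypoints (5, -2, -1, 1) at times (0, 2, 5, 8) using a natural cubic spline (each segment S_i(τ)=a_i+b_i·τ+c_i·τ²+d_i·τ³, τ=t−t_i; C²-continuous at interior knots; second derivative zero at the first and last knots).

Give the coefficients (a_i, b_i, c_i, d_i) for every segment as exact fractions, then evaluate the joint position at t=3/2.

Δ: Δ0=-7/2, Δ1=1/3, Δ2=2/3
row 1: diag=10, rhs=23; c'=3/10, d'=23/10
row 2: denom=12−3·3/10=111/10; d'=(2−3·23/10)/(111/10)=-49/111
back: M2=-49/111
back: M1=23/10−3/10·-49/111=90/37
M: M0=0, M1=90/37, M2=-49/111, M3=0
seg 0: a=5, c=M0/2=0, d=(M1−M0)/(6·2)=15/74, b=Δ0−h0·(2M0+M1)/6=-319/74
seg 1: a=-2, c=M1/2=45/37, d=(M2−M1)/(6·3)=-319/1998, b=Δ1−h1·(2M1+M2)/6=-139/74
seg 2: a=-1, c=M2/2=-49/222, d=(M3−M2)/(6·3)=49/1998, b=Δ2−h2·(2M2+M3)/6=41/37
t_q=3/2 → seg 0, τ=3/2; S=5+-319/74·τ+0·τ²+15/74·τ³=-463/592

  seg 0: a=5 b=-319/74 c=0 d=15/74
  seg 1: a=-2 b=-139/74 c=45/37 d=-319/1998
  seg 2: a=-1 b=41/37 c=-49/222 d=49/1998
S(3/2) = -463/592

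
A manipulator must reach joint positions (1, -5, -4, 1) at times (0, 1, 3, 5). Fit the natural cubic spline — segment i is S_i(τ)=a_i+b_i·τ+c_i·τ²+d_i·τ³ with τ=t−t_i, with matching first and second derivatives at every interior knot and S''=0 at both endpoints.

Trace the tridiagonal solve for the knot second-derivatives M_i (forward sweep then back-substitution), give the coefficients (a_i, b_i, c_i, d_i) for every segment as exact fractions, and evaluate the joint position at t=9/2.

  seg 0: a=1 b=-78/11 c=0 d=12/11
  seg 1: a=-5 b=-42/11 c=36/11 d=-49/88
  seg 2: a=-4 b=57/22 c=-3/44 d=1/88
S(9/2) = -161/704

Δ: Δ0=-6, Δ1=1/2, Δ2=5/2
row 1: diag=6, rhs=39; c'=1/3, d'=13/2
row 2: denom=8−2·1/3=22/3; d'=(12−2·13/2)/(22/3)=-3/22
back: M2=-3/22
back: M1=13/2−1/3·-3/22=72/11
M: M0=0, M1=72/11, M2=-3/22, M3=0
seg 0: a=1, c=M0/2=0, d=(M1−M0)/(6·1)=12/11, b=Δ0−h0·(2M0+M1)/6=-78/11
seg 1: a=-5, c=M1/2=36/11, d=(M2−M1)/(6·2)=-49/88, b=Δ1−h1·(2M1+M2)/6=-42/11
seg 2: a=-4, c=M2/2=-3/44, d=(M3−M2)/(6·2)=1/88, b=Δ2−h2·(2M2+M3)/6=57/22
t_q=9/2 → seg 2, τ=3/2; S=-4+57/22·τ+-3/44·τ²+1/88·τ³=-161/704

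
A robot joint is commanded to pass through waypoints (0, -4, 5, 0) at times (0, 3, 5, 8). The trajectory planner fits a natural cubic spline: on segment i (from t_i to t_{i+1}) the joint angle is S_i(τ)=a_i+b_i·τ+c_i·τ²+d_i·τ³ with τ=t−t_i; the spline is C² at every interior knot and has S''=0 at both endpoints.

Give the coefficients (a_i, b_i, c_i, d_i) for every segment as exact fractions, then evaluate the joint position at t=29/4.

Δ: Δ0=-4/3, Δ1=9/2, Δ2=-5/3
row 1: diag=10, rhs=35; c'=1/5, d'=7/2
row 2: denom=10−2·1/5=48/5; d'=(-37−2·7/2)/(48/5)=-55/12
back: M2=-55/12
back: M1=7/2−1/5·-55/12=53/12
M: M0=0, M1=53/12, M2=-55/12, M3=0
seg 0: a=0, c=M0/2=0, d=(M1−M0)/(6·3)=53/216, b=Δ0−h0·(2M0+M1)/6=-85/24
seg 1: a=-4, c=M1/2=53/24, d=(M2−M1)/(6·2)=-3/4, b=Δ1−h1·(2M1+M2)/6=37/12
seg 2: a=5, c=M2/2=-55/24, d=(M3−M2)/(6·3)=55/216, b=Δ2−h2·(2M2+M3)/6=35/12
t_q=29/4 → seg 2, τ=9/4; S=5+35/12·τ+-55/24·τ²+55/216·τ³=1465/512

  seg 0: a=0 b=-85/24 c=0 d=53/216
  seg 1: a=-4 b=37/12 c=53/24 d=-3/4
  seg 2: a=5 b=35/12 c=-55/24 d=55/216
S(29/4) = 1465/512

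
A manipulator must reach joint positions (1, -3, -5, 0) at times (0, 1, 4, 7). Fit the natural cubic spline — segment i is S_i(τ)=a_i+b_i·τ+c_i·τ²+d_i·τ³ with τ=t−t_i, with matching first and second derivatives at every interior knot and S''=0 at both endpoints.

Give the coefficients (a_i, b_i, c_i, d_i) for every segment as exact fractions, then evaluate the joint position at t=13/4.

Δ: Δ0=-4, Δ1=-2/3, Δ2=5/3
row 1: diag=8, rhs=20; c'=3/8, d'=5/2
row 2: denom=12−3·3/8=87/8; d'=(14−3·5/2)/(87/8)=52/87
back: M2=52/87
back: M1=5/2−3/8·52/87=66/29
M: M0=0, M1=66/29, M2=52/87, M3=0
seg 0: a=1, c=M0/2=0, d=(M1−M0)/(6·1)=11/29, b=Δ0−h0·(2M0+M1)/6=-127/29
seg 1: a=-3, c=M1/2=33/29, d=(M2−M1)/(6·3)=-73/783, b=Δ1−h1·(2M1+M2)/6=-94/29
seg 2: a=-5, c=M2/2=26/87, d=(M3−M2)/(6·3)=-26/783, b=Δ2−h2·(2M2+M3)/6=31/29
t_q=13/4 → seg 1, τ=9/4; S=-3+-94/29·τ+33/29·τ²+-73/783·τ³=-10383/1856

  seg 0: a=1 b=-127/29 c=0 d=11/29
  seg 1: a=-3 b=-94/29 c=33/29 d=-73/783
  seg 2: a=-5 b=31/29 c=26/87 d=-26/783
S(13/4) = -10383/1856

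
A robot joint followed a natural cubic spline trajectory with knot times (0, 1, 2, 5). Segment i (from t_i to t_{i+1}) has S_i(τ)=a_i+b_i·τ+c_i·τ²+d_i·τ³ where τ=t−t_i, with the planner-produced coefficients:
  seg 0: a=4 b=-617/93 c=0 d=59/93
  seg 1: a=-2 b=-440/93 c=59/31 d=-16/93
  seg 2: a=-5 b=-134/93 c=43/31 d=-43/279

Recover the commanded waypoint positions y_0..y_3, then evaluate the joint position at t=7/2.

y_0=4 y_1=-2 y_2=-5 y_3=-1
S(7/2) = -1131/248

y_0 = S_0(0) = a_0 = 4
y_1 = S_1(0) = a_1 = -2
y_2 = S_2(0) = a_2 = -5
y_3 = S_2(3) = -1
t_q=7/2 is in segment 2 (τ=3/2); S_2(τ)=-1131/248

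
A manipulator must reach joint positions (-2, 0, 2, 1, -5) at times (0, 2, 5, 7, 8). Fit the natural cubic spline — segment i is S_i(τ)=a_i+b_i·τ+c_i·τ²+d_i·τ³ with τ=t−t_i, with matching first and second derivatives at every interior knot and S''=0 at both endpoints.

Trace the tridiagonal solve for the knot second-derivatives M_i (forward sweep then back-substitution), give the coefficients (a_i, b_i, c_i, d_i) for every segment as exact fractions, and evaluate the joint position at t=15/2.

Δ: Δ0=1, Δ1=2/3, Δ2=-1/2, Δ3=-6
row 1: diag=10, rhs=-2; c'=3/10, d'=-1/5
row 2: denom=10−3·3/10=91/10; d'=(-7−3·-1/5)/(91/10)=-64/91
row 3: denom=6−2·20/91=506/91; d'=(-33−2·-64/91)/(506/91)=-125/22
back: M3=-125/22
back: M2=-64/91−20/91·-125/22=6/11
back: M1=-1/5−3/10·6/11=-4/11
M: M0=0, M1=-4/11, M2=6/11, M3=-125/22, M4=0
seg 0: a=-2, c=M0/2=0, d=(M1−M0)/(6·2)=-1/33, b=Δ0−h0·(2M0+M1)/6=37/33
seg 1: a=0, c=M1/2=-2/11, d=(M2−M1)/(6·3)=5/99, b=Δ1−h1·(2M1+M2)/6=25/33
seg 2: a=2, c=M2/2=3/11, d=(M3−M2)/(6·2)=-137/264, b=Δ2−h2·(2M2+M3)/6=34/33
seg 3: a=1, c=M3/2=-125/44, d=(M4−M3)/(6·1)=125/132, b=Δ3−h3·(2M3+M4)/6=-271/66
t_q=15/2 → seg 3, τ=1/2; S=1+-271/66·τ+-125/44·τ²+125/132·τ³=-579/352

  seg 0: a=-2 b=37/33 c=0 d=-1/33
  seg 1: a=0 b=25/33 c=-2/11 d=5/99
  seg 2: a=2 b=34/33 c=3/11 d=-137/264
  seg 3: a=1 b=-271/66 c=-125/44 d=125/132
S(15/2) = -579/352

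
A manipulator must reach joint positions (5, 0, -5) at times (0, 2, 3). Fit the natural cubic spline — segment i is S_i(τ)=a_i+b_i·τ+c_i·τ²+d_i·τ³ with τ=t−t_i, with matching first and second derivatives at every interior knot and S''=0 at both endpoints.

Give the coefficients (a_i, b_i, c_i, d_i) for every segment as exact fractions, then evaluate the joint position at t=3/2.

  seg 0: a=5 b=-5/3 c=0 d=-5/24
  seg 1: a=0 b=-25/6 c=-5/4 d=5/12
S(3/2) = 115/64

Δ: Δ0=-5/2, Δ1=-5
row 1: diag=6, rhs=-15; c'=1/6, d'=-5/2
back: M1=-5/2
M: M0=0, M1=-5/2, M2=0
seg 0: a=5, c=M0/2=0, d=(M1−M0)/(6·2)=-5/24, b=Δ0−h0·(2M0+M1)/6=-5/3
seg 1: a=0, c=M1/2=-5/4, d=(M2−M1)/(6·1)=5/12, b=Δ1−h1·(2M1+M2)/6=-25/6
t_q=3/2 → seg 0, τ=3/2; S=5+-5/3·τ+0·τ²+-5/24·τ³=115/64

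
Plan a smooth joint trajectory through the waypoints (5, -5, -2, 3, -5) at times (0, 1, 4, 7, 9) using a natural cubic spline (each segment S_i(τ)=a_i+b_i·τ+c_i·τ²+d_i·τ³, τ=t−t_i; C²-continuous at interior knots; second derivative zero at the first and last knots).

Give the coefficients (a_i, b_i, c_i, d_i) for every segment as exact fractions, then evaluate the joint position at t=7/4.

  seg 0: a=5 b=-4565/399 c=0 d=575/399
  seg 1: a=-5 b=-2840/399 c=575/133 d=-1936/3591
  seg 2: a=-2 b=1702/399 c=-211/399 d=-404/3591
  seg 3: a=3 b=-776/399 c=-205/133 d=205/798
S(7/4) = -911/112

Δ: Δ0=-10, Δ1=1, Δ2=5/3, Δ3=-4
row 1: diag=8, rhs=66; c'=3/8, d'=33/4
row 2: denom=12−3·3/8=87/8; d'=(4−3·33/4)/(87/8)=-166/87
row 3: denom=10−3·8/29=266/29; d'=(-34−3·-166/87)/(266/29)=-410/133
back: M3=-410/133
back: M2=-166/87−8/29·-410/133=-422/399
back: M1=33/4−3/8·-422/399=1150/133
M: M0=0, M1=1150/133, M2=-422/399, M3=-410/133, M4=0
seg 0: a=5, c=M0/2=0, d=(M1−M0)/(6·1)=575/399, b=Δ0−h0·(2M0+M1)/6=-4565/399
seg 1: a=-5, c=M1/2=575/133, d=(M2−M1)/(6·3)=-1936/3591, b=Δ1−h1·(2M1+M2)/6=-2840/399
seg 2: a=-2, c=M2/2=-211/399, d=(M3−M2)/(6·3)=-404/3591, b=Δ2−h2·(2M2+M3)/6=1702/399
seg 3: a=3, c=M3/2=-205/133, d=(M4−M3)/(6·2)=205/798, b=Δ3−h3·(2M3+M4)/6=-776/399
t_q=7/4 → seg 1, τ=3/4; S=-5+-2840/399·τ+575/133·τ²+-1936/3591·τ³=-911/112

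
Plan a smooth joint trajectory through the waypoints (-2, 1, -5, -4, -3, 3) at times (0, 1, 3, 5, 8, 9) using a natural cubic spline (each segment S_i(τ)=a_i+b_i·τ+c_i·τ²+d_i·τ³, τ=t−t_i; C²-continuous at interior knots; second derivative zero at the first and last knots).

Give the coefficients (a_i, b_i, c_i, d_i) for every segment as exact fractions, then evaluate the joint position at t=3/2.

  seg 0: a=-2 b=37747/8796 c=0 d=-11359/8796
  seg 1: a=1 b=1835/4398 c=-11359/2932 d=2381/2199
  seg 2: a=-5 b=-9175/4398 c=7689/2932 d=-11693/17592
  seg 3: a=-4 b=940/2199 c=-1001/733 d=326/733
  seg 4: a=-3 b=9328/2199 c=1933/733 d=-1933/2199
S(3/2) = 4403/11728

Δ: Δ0=3, Δ1=-3, Δ2=1/2, Δ3=1/3, Δ4=6
row 1: diag=6, rhs=-36; c'=1/3, d'=-6
row 2: denom=8−2·1/3=22/3; d'=(21−2·-6)/(22/3)=9/2
row 3: denom=10−2·3/11=104/11; d'=(-1−2·9/2)/(104/11)=-55/52
row 4: denom=8−3·33/104=733/104; d'=(34−3·-55/52)/(733/104)=3866/733
back: M4=3866/733
back: M3=-55/52−33/104·3866/733=-2002/733
back: M2=9/2−3/11·-2002/733=7689/1466
back: M1=-6−1/3·7689/1466=-11359/1466
M: M0=0, M1=-11359/1466, M2=7689/1466, M3=-2002/733, M4=3866/733, M5=0
seg 0: a=-2, c=M0/2=0, d=(M1−M0)/(6·1)=-11359/8796, b=Δ0−h0·(2M0+M1)/6=37747/8796
seg 1: a=1, c=M1/2=-11359/2932, d=(M2−M1)/(6·2)=2381/2199, b=Δ1−h1·(2M1+M2)/6=1835/4398
seg 2: a=-5, c=M2/2=7689/2932, d=(M3−M2)/(6·2)=-11693/17592, b=Δ2−h2·(2M2+M3)/6=-9175/4398
seg 3: a=-4, c=M3/2=-1001/733, d=(M4−M3)/(6·3)=326/733, b=Δ3−h3·(2M3+M4)/6=940/2199
seg 4: a=-3, c=M4/2=1933/733, d=(M5−M4)/(6·1)=-1933/2199, b=Δ4−h4·(2M4+M5)/6=9328/2199
t_q=3/2 → seg 1, τ=1/2; S=1+1835/4398·τ+-11359/2932·τ²+2381/2199·τ³=4403/11728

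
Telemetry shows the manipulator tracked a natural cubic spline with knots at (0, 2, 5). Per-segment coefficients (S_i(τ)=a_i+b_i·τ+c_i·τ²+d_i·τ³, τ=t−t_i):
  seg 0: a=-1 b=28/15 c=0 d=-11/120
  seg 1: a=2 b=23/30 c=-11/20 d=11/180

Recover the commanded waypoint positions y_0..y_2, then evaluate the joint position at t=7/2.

y_0 = S_0(0) = a_0 = -1
y_1 = S_1(0) = a_1 = 2
y_2 = S_1(3) = 1
t_q=7/2 is in segment 1 (τ=3/2); S_1(τ)=339/160

y_0=-1 y_1=2 y_2=1
S(7/2) = 339/160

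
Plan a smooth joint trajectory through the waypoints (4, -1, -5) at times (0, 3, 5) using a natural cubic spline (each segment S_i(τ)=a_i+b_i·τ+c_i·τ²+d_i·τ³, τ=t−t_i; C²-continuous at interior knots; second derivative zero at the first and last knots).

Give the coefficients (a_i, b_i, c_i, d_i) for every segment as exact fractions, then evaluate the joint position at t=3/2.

  seg 0: a=4 b=-47/30 c=0 d=-1/90
  seg 1: a=-1 b=-28/15 c=-1/10 d=1/60
S(3/2) = 129/80

Δ: Δ0=-5/3, Δ1=-2
row 1: diag=10, rhs=-2; c'=1/5, d'=-1/5
back: M1=-1/5
M: M0=0, M1=-1/5, M2=0
seg 0: a=4, c=M0/2=0, d=(M1−M0)/(6·3)=-1/90, b=Δ0−h0·(2M0+M1)/6=-47/30
seg 1: a=-1, c=M1/2=-1/10, d=(M2−M1)/(6·2)=1/60, b=Δ1−h1·(2M1+M2)/6=-28/15
t_q=3/2 → seg 0, τ=3/2; S=4+-47/30·τ+0·τ²+-1/90·τ³=129/80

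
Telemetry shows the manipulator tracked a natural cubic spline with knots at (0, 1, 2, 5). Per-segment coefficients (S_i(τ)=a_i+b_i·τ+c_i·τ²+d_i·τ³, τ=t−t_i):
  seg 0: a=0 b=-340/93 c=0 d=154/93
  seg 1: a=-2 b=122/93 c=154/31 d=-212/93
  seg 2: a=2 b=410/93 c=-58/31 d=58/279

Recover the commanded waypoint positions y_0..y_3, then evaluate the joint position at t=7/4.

y_0 = S_0(0) = a_0 = 0
y_1 = S_1(0) = a_1 = -2
y_2 = S_2(0) = a_2 = 2
y_3 = S_2(3) = 4
t_q=7/4 is in segment 1 (τ=3/4); S_1(τ)=405/496

y_0=0 y_1=-2 y_2=2 y_3=4
S(7/4) = 405/496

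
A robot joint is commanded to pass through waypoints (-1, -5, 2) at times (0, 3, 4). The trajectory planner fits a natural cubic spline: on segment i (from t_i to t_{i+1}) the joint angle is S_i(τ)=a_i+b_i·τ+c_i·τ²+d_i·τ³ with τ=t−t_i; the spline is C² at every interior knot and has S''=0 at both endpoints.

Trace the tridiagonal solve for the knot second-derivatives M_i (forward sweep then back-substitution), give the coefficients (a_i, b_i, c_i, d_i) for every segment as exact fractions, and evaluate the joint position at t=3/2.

  seg 0: a=-1 b=-107/24 c=0 d=25/72
  seg 1: a=-5 b=59/12 c=25/8 d=-25/24
S(3/2) = -417/64

Δ: Δ0=-4/3, Δ1=7
row 1: diag=8, rhs=50; c'=1/8, d'=25/4
back: M1=25/4
M: M0=0, M1=25/4, M2=0
seg 0: a=-1, c=M0/2=0, d=(M1−M0)/(6·3)=25/72, b=Δ0−h0·(2M0+M1)/6=-107/24
seg 1: a=-5, c=M1/2=25/8, d=(M2−M1)/(6·1)=-25/24, b=Δ1−h1·(2M1+M2)/6=59/12
t_q=3/2 → seg 0, τ=3/2; S=-1+-107/24·τ+0·τ²+25/72·τ³=-417/64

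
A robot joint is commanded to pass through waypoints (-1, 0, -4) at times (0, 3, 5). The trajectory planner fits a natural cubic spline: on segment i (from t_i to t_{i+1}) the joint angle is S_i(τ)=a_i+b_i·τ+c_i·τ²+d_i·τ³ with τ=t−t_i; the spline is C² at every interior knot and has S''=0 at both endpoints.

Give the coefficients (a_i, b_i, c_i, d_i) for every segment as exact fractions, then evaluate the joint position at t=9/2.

Δ: Δ0=1/3, Δ1=-2
row 1: diag=10, rhs=-14; c'=1/5, d'=-7/5
back: M1=-7/5
M: M0=0, M1=-7/5, M2=0
seg 0: a=-1, c=M0/2=0, d=(M1−M0)/(6·3)=-7/90, b=Δ0−h0·(2M0+M1)/6=31/30
seg 1: a=0, c=M1/2=-7/10, d=(M2−M1)/(6·2)=7/60, b=Δ1−h1·(2M1+M2)/6=-16/15
t_q=9/2 → seg 1, τ=3/2; S=0+-16/15·τ+-7/10·τ²+7/60·τ³=-89/32

  seg 0: a=-1 b=31/30 c=0 d=-7/90
  seg 1: a=0 b=-16/15 c=-7/10 d=7/60
S(9/2) = -89/32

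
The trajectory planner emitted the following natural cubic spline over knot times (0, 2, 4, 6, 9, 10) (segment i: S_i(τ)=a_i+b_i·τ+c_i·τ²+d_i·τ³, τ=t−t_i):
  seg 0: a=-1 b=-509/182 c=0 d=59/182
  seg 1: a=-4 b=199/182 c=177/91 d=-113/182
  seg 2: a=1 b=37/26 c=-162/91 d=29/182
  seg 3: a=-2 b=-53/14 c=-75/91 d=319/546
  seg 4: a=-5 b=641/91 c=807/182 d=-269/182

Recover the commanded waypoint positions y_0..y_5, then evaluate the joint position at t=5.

y_0=-1 y_1=-4 y_2=1 y_3=-2 y_4=-5 y_5=5
S(5) = 73/91

y_0 = S_0(0) = a_0 = -1
y_1 = S_1(0) = a_1 = -4
y_2 = S_2(0) = a_2 = 1
y_3 = S_3(0) = a_3 = -2
y_4 = S_4(0) = a_4 = -5
y_5 = S_4(1) = 5
t_q=5 is in segment 2 (τ=1); S_2(τ)=73/91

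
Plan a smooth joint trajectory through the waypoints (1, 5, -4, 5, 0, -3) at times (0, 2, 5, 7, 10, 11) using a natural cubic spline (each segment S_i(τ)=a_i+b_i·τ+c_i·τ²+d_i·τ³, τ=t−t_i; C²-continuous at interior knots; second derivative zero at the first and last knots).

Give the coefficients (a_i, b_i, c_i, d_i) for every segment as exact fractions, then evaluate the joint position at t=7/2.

  seg 0: a=1 b=22801/6141 c=0 d=-10519/24564
  seg 1: a=5 b=-8756/6141 c=-10519/4094 d=75337/110538
  seg 2: a=-4 b=19157/12282 c=21890/6141 d=-6431/6141
  seg 3: a=5 b=13311/4094 c=-16696/6141 d=39773/110538
  seg 4: a=0 b=-6850/2047 c=2127/4094 d=-709/4094
S(7/2) = -20293/32752

Δ: Δ0=2, Δ1=-3, Δ2=9/2, Δ3=-5/3, Δ4=-3
row 1: diag=10, rhs=-30; c'=3/10, d'=-3
row 2: denom=10−3·3/10=91/10; d'=(45−3·-3)/(91/10)=540/91
row 3: denom=10−2·20/91=870/91; d'=(-37−2·540/91)/(870/91)=-4447/870
row 4: denom=8−3·91/290=2047/290; d'=(-8−3·-4447/870)/(2047/290)=2127/2047
back: M4=2127/2047
back: M3=-4447/870−91/290·2127/2047=-33392/6141
back: M2=540/91−20/91·-33392/6141=43780/6141
back: M1=-3−3/10·43780/6141=-10519/2047
M: M0=0, M1=-10519/2047, M2=43780/6141, M3=-33392/6141, M4=2127/2047, M5=0
seg 0: a=1, c=M0/2=0, d=(M1−M0)/(6·2)=-10519/24564, b=Δ0−h0·(2M0+M1)/6=22801/6141
seg 1: a=5, c=M1/2=-10519/4094, d=(M2−M1)/(6·3)=75337/110538, b=Δ1−h1·(2M1+M2)/6=-8756/6141
seg 2: a=-4, c=M2/2=21890/6141, d=(M3−M2)/(6·2)=-6431/6141, b=Δ2−h2·(2M2+M3)/6=19157/12282
seg 3: a=5, c=M3/2=-16696/6141, d=(M4−M3)/(6·3)=39773/110538, b=Δ3−h3·(2M3+M4)/6=13311/4094
seg 4: a=0, c=M4/2=2127/4094, d=(M5−M4)/(6·1)=-709/4094, b=Δ4−h4·(2M4+M5)/6=-6850/2047
t_q=7/2 → seg 1, τ=3/2; S=5+-8756/6141·τ+-10519/4094·τ²+75337/110538·τ³=-20293/32752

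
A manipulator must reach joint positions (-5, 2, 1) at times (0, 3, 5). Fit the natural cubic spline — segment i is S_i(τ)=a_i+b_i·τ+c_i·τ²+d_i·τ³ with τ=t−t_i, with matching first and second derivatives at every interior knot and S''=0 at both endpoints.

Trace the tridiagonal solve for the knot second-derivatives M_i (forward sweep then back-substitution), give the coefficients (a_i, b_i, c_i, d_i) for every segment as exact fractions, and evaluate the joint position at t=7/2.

  seg 0: a=-5 b=191/60 c=0 d=-17/180
  seg 1: a=2 b=19/30 c=-17/20 d=17/120
S(7/2) = 679/320

Δ: Δ0=7/3, Δ1=-1/2
row 1: diag=10, rhs=-17; c'=1/5, d'=-17/10
back: M1=-17/10
M: M0=0, M1=-17/10, M2=0
seg 0: a=-5, c=M0/2=0, d=(M1−M0)/(6·3)=-17/180, b=Δ0−h0·(2M0+M1)/6=191/60
seg 1: a=2, c=M1/2=-17/20, d=(M2−M1)/(6·2)=17/120, b=Δ1−h1·(2M1+M2)/6=19/30
t_q=7/2 → seg 1, τ=1/2; S=2+19/30·τ+-17/20·τ²+17/120·τ³=679/320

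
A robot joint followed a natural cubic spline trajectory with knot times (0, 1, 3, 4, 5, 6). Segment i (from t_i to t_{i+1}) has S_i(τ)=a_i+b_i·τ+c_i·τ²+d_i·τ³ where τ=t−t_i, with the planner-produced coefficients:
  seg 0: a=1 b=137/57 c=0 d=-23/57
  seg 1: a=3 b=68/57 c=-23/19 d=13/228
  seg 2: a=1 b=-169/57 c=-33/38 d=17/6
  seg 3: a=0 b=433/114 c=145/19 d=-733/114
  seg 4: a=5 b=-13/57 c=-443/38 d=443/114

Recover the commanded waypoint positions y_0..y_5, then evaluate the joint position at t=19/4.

y_0=1 y_1=3 y_2=1 y_3=0 y_4=5 y_5=-3
S(19/4) = 10771/2432

y_0 = S_0(0) = a_0 = 1
y_1 = S_1(0) = a_1 = 3
y_2 = S_2(0) = a_2 = 1
y_3 = S_3(0) = a_3 = 0
y_4 = S_4(0) = a_4 = 5
y_5 = S_4(1) = -3
t_q=19/4 is in segment 3 (τ=3/4); S_3(τ)=10771/2432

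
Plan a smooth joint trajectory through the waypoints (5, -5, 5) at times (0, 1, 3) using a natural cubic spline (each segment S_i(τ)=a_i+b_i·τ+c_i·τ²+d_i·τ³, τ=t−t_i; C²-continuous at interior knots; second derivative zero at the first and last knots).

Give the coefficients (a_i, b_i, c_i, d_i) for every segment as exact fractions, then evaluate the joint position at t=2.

Δ: Δ0=-10, Δ1=5
row 1: diag=6, rhs=90; c'=1/3, d'=15
back: M1=15
M: M0=0, M1=15, M2=0
seg 0: a=5, c=M0/2=0, d=(M1−M0)/(6·1)=5/2, b=Δ0−h0·(2M0+M1)/6=-25/2
seg 1: a=-5, c=M1/2=15/2, d=(M2−M1)/(6·2)=-5/4, b=Δ1−h1·(2M1+M2)/6=-5
t_q=2 → seg 1, τ=1; S=-5+-5·τ+15/2·τ²+-5/4·τ³=-15/4

  seg 0: a=5 b=-25/2 c=0 d=5/2
  seg 1: a=-5 b=-5 c=15/2 d=-5/4
S(2) = -15/4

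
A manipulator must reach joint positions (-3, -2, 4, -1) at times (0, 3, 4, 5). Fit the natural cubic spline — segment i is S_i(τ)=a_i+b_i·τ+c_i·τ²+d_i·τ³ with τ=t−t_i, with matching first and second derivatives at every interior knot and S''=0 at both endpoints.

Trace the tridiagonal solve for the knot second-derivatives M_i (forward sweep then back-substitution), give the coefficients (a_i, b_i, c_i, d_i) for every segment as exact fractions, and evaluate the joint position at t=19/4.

  seg 0: a=-3 b=-272/93 c=0 d=101/279
  seg 1: a=-2 b=637/93 c=101/31 d=-382/93
  seg 2: a=4 b=97/93 c=-281/31 d=281/93
S(19/4) = 1901/1984

Δ: Δ0=1/3, Δ1=6, Δ2=-5
row 1: diag=8, rhs=34; c'=1/8, d'=17/4
row 2: denom=4−1·1/8=31/8; d'=(-66−1·17/4)/(31/8)=-562/31
back: M2=-562/31
back: M1=17/4−1/8·-562/31=202/31
M: M0=0, M1=202/31, M2=-562/31, M3=0
seg 0: a=-3, c=M0/2=0, d=(M1−M0)/(6·3)=101/279, b=Δ0−h0·(2M0+M1)/6=-272/93
seg 1: a=-2, c=M1/2=101/31, d=(M2−M1)/(6·1)=-382/93, b=Δ1−h1·(2M1+M2)/6=637/93
seg 2: a=4, c=M2/2=-281/31, d=(M3−M2)/(6·1)=281/93, b=Δ2−h2·(2M2+M3)/6=97/93
t_q=19/4 → seg 2, τ=3/4; S=4+97/93·τ+-281/31·τ²+281/93·τ³=1901/1984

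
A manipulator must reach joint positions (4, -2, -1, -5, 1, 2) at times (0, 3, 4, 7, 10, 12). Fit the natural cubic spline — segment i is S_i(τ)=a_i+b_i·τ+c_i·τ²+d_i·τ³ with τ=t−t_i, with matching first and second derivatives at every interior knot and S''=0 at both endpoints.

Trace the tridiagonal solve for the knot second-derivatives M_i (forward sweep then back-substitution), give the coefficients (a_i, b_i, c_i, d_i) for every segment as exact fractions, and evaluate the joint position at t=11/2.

Δ: Δ0=-2, Δ1=1, Δ2=-4/3, Δ3=2, Δ4=1/2
row 1: diag=8, rhs=18; c'=1/8, d'=9/4
row 2: denom=8−1·1/8=63/8; d'=(-14−1·9/4)/(63/8)=-130/63
row 3: denom=12−3·8/21=76/7; d'=(20−3·-130/63)/(76/7)=275/114
row 4: denom=10−3·21/76=697/76; d'=(-9−3·275/114)/(697/76)=-1234/697
back: M4=-1234/697
back: M3=275/114−21/76·-1234/697=6067/2091
back: M2=-130/63−8/21·6067/2091=-6626/2091
back: M1=9/4−1/8·-6626/2091=5533/2091
M: M0=0, M1=5533/2091, M2=-6626/2091, M3=6067/2091, M4=-1234/697, M5=0
seg 0: a=4, c=M0/2=0, d=(M1−M0)/(6·3)=5533/37638, b=Δ0−h0·(2M0+M1)/6=-13897/4182
seg 1: a=-2, c=M1/2=5533/4182, d=(M2−M1)/(6·1)=-1351/1394, b=Δ1−h1·(2M1+M2)/6=1351/2091
seg 2: a=-1, c=M2/2=-3313/2091, d=(M3−M2)/(6·3)=4231/12546, b=Δ2−h2·(2M2+M3)/6=1609/4182
seg 3: a=-5, c=M3/2=6067/4182, d=(M4−M3)/(6·3)=-9769/37638, b=Δ3−h3·(2M3+M4)/6=-2/123
seg 4: a=1, c=M4/2=-617/697, d=(M5−M4)/(6·2)=617/4182, b=Δ4−h4·(2M4+M5)/6=7027/4182
t_q=11/2 → seg 2, τ=3/2; S=-1+1609/4182·τ+-3313/2091·τ²+4231/12546·τ³=-31779/11152

  seg 0: a=4 b=-13897/4182 c=0 d=5533/37638
  seg 1: a=-2 b=1351/2091 c=5533/4182 d=-1351/1394
  seg 2: a=-1 b=1609/4182 c=-3313/2091 d=4231/12546
  seg 3: a=-5 b=-2/123 c=6067/4182 d=-9769/37638
  seg 4: a=1 b=7027/4182 c=-617/697 d=617/4182
S(11/2) = -31779/11152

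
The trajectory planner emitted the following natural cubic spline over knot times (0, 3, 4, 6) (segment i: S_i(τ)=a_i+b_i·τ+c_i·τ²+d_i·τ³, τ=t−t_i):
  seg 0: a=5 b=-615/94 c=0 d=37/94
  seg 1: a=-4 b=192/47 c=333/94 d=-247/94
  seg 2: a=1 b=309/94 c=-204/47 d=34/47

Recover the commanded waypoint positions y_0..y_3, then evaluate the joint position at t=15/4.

y_0=5 y_1=-4 y_2=1 y_3=-4
S(15/4) = -313/6016

y_0 = S_0(0) = a_0 = 5
y_1 = S_1(0) = a_1 = -4
y_2 = S_2(0) = a_2 = 1
y_3 = S_2(2) = -4
t_q=15/4 is in segment 1 (τ=3/4); S_1(τ)=-313/6016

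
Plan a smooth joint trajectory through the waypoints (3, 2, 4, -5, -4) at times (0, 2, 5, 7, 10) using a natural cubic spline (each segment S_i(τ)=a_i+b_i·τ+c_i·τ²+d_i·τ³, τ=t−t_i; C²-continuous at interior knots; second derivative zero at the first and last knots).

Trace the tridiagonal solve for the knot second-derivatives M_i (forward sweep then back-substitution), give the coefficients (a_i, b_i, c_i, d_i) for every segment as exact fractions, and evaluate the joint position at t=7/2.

  seg 0: a=3 b=-1027/870 c=0 d=74/435
  seg 1: a=2 b=749/870 c=148/145 d=-2833/7830
  seg 2: a=4 b=-1211/435 c=-389/174 d=799/1160
  seg 3: a=-5 b=-3011/870 c=3301/1740 d=-3301/15660
S(7/2) = 10131/2320

Δ: Δ0=-1/2, Δ1=2/3, Δ2=-9/2, Δ3=1/3
row 1: diag=10, rhs=7; c'=3/10, d'=7/10
row 2: denom=10−3·3/10=91/10; d'=(-31−3·7/10)/(91/10)=-331/91
row 3: denom=10−2·20/91=870/91; d'=(29−2·-331/91)/(870/91)=3301/870
back: M3=3301/870
back: M2=-331/91−20/91·3301/870=-389/87
back: M1=7/10−3/10·-389/87=296/145
M: M0=0, M1=296/145, M2=-389/87, M3=3301/870, M4=0
seg 0: a=3, c=M0/2=0, d=(M1−M0)/(6·2)=74/435, b=Δ0−h0·(2M0+M1)/6=-1027/870
seg 1: a=2, c=M1/2=148/145, d=(M2−M1)/(6·3)=-2833/7830, b=Δ1−h1·(2M1+M2)/6=749/870
seg 2: a=4, c=M2/2=-389/174, d=(M3−M2)/(6·2)=799/1160, b=Δ2−h2·(2M2+M3)/6=-1211/435
seg 3: a=-5, c=M3/2=3301/1740, d=(M4−M3)/(6·3)=-3301/15660, b=Δ3−h3·(2M3+M4)/6=-3011/870
t_q=7/2 → seg 1, τ=3/2; S=2+749/870·τ+148/145·τ²+-2833/7830·τ³=10131/2320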